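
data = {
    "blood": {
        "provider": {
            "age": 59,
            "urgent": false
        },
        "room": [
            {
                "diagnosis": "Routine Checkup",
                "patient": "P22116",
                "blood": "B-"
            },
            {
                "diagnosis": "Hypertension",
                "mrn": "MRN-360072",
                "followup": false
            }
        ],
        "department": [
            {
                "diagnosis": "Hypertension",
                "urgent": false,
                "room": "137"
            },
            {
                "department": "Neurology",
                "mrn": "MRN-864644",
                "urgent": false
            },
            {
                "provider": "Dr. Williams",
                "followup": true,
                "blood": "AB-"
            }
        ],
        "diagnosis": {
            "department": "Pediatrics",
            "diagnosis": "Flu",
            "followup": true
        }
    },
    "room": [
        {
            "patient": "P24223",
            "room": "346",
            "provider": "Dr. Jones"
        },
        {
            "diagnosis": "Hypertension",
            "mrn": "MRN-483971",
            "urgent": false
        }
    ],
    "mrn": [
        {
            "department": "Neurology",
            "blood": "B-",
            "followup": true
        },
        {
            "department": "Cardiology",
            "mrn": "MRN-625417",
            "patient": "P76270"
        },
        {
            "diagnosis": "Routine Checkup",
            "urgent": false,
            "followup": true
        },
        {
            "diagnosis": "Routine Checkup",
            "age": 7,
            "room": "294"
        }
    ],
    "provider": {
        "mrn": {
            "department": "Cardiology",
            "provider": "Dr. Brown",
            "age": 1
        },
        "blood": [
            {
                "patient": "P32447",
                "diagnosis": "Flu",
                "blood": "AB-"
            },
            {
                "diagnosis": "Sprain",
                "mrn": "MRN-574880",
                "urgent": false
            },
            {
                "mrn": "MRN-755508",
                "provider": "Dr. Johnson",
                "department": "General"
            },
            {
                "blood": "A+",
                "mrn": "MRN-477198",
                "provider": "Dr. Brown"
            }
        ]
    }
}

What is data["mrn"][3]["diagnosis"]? "Routine Checkup"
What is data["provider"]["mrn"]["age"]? 1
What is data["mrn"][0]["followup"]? True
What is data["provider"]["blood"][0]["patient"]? "P32447"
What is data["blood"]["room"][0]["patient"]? "P22116"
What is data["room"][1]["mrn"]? "MRN-483971"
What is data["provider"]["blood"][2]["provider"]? "Dr. Johnson"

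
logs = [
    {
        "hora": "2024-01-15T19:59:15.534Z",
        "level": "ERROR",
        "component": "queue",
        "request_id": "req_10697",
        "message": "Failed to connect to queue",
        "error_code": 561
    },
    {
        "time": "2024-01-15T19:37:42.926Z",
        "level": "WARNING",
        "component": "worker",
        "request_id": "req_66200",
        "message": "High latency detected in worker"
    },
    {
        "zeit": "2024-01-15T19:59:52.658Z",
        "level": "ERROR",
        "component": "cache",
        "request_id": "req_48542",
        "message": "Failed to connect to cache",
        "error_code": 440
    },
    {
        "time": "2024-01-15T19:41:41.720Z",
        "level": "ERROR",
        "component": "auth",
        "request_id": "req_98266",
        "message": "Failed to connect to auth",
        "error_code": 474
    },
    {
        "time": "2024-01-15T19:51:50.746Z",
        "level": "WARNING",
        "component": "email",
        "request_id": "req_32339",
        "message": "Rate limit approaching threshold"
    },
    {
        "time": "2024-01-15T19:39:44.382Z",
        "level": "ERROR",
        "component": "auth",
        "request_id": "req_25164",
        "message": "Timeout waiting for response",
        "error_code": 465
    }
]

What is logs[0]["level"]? "ERROR"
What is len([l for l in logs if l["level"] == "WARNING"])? 2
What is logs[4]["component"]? "email"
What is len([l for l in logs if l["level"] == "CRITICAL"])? 0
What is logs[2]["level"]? "ERROR"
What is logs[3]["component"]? "auth"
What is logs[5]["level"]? "ERROR"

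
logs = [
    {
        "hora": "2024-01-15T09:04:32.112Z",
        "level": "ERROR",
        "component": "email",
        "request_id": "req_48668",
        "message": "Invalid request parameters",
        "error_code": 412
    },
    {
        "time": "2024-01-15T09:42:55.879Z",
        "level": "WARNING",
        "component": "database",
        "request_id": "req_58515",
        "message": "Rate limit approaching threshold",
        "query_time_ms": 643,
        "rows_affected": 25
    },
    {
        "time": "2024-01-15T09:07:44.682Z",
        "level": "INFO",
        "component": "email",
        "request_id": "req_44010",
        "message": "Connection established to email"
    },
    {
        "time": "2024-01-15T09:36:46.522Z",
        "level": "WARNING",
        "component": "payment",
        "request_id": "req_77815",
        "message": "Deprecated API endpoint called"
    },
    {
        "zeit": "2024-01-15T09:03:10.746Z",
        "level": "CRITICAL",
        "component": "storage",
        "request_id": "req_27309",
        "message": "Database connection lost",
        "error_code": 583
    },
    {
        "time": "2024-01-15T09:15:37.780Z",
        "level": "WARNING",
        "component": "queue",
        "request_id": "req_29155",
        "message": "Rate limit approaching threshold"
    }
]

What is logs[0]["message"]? "Invalid request parameters"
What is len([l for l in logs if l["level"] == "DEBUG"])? 0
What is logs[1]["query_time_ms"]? 643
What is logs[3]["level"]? "WARNING"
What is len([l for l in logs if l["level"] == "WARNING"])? 3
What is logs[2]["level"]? "INFO"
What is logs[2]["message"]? "Connection established to email"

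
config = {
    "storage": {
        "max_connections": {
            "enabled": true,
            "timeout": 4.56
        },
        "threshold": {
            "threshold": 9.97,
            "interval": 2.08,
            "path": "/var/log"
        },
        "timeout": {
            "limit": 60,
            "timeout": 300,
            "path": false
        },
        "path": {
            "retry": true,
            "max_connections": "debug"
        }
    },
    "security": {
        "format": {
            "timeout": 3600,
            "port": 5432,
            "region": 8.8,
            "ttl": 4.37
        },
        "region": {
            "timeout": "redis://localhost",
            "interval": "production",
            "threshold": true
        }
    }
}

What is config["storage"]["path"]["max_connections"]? "debug"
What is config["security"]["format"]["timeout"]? 3600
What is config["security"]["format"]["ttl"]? 4.37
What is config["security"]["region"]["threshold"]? True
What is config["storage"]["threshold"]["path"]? "/var/log"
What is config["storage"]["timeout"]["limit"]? 60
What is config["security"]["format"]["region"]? 8.8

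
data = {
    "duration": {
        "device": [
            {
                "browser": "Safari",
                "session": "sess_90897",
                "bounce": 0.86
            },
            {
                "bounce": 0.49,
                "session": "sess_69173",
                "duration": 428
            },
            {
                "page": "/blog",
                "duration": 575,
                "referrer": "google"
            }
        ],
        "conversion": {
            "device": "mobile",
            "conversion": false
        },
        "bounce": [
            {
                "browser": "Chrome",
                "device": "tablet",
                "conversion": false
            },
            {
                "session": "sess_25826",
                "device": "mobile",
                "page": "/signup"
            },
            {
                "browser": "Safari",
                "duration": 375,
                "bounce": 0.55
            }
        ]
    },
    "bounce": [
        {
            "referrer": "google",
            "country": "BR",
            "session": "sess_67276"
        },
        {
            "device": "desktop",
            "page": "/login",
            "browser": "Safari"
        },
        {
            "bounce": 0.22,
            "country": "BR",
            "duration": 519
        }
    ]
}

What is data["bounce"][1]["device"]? "desktop"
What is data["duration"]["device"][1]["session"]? "sess_69173"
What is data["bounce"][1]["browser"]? "Safari"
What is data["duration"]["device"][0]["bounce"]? 0.86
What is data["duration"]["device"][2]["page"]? "/blog"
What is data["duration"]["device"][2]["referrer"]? "google"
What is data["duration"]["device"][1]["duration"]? 428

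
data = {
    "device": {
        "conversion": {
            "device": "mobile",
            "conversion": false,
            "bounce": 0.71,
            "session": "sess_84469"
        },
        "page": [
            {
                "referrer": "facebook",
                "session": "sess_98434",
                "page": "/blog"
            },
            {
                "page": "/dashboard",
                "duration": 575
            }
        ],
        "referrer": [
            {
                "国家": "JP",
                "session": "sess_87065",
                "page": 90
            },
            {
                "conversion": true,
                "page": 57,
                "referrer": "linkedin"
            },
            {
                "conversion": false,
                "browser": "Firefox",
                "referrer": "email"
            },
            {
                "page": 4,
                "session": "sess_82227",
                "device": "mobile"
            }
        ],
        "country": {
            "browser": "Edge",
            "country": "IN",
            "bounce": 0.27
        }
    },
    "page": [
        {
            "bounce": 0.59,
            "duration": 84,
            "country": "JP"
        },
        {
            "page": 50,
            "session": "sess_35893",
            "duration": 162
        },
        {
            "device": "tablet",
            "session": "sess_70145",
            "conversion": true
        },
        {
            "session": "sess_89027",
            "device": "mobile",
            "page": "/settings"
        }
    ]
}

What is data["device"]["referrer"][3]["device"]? "mobile"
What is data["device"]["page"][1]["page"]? "/dashboard"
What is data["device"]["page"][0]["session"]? "sess_98434"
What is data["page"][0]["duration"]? 84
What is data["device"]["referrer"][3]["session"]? "sess_82227"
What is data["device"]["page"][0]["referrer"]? "facebook"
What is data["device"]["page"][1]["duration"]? 575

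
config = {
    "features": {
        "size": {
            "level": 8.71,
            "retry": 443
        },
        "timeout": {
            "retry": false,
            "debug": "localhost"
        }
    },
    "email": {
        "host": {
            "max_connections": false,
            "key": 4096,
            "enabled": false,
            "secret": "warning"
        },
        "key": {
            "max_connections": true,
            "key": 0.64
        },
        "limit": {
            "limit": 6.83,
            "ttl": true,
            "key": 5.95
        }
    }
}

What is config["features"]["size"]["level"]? 8.71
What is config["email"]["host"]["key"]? 4096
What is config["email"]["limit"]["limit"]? 6.83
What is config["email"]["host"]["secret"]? "warning"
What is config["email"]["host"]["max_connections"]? False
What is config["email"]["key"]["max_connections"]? True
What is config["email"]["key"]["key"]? 0.64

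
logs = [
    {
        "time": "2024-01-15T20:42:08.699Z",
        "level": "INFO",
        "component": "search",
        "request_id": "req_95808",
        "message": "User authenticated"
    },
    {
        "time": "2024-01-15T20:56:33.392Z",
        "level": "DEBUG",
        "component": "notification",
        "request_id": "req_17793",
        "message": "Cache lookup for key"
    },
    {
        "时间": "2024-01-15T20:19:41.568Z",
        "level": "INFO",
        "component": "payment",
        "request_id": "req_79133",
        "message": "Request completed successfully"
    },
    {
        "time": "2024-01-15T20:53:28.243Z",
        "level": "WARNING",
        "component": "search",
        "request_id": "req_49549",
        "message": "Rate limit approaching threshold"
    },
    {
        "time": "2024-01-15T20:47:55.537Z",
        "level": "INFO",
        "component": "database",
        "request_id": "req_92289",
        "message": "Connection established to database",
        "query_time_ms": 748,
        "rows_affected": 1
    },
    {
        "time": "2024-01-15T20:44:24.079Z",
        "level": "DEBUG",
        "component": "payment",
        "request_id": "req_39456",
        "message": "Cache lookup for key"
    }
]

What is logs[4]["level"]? "INFO"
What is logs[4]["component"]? "database"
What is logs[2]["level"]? "INFO"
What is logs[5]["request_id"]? "req_39456"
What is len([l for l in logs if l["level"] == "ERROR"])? 0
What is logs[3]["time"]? "2024-01-15T20:53:28.243Z"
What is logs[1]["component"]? "notification"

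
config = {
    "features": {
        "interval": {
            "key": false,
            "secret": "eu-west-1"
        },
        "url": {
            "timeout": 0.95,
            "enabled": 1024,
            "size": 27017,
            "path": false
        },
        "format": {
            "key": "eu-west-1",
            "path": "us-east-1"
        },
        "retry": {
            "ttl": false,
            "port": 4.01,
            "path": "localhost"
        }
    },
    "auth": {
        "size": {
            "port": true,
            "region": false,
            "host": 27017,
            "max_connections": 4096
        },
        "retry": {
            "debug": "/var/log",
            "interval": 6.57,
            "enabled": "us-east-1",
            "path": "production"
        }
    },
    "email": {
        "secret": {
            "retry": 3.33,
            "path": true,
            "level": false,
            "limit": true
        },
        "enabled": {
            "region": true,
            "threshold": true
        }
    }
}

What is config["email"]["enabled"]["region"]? True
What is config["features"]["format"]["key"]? "eu-west-1"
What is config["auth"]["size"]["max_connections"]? 4096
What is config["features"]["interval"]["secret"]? "eu-west-1"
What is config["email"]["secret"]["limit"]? True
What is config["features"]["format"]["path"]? "us-east-1"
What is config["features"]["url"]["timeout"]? 0.95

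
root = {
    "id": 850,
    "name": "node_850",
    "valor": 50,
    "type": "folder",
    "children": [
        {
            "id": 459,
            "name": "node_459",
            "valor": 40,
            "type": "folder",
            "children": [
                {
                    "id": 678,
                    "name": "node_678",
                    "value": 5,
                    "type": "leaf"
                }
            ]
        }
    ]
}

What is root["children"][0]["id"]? 459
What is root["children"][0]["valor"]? 40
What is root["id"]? 850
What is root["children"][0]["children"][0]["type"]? "leaf"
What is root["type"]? "folder"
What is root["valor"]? 50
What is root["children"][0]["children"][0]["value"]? 5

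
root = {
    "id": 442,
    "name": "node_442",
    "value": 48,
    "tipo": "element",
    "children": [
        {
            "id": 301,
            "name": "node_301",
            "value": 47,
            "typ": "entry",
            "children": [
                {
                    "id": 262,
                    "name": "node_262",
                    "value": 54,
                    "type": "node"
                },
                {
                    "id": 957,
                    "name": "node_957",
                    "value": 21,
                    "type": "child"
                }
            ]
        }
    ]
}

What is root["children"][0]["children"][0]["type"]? "node"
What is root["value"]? 48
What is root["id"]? 442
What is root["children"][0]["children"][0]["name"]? "node_262"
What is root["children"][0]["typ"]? "entry"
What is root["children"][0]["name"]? "node_301"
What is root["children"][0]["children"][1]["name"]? "node_957"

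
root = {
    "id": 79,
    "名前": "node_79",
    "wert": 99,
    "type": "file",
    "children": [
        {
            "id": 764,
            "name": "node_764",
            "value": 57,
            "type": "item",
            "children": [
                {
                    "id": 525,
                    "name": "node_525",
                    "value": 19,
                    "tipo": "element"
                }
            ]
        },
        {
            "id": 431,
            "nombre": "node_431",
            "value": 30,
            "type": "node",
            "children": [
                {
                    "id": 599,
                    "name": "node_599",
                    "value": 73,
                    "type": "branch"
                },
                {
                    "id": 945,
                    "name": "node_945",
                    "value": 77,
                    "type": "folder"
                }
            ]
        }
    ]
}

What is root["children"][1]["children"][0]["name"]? "node_599"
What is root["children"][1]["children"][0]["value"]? 73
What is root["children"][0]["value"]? 57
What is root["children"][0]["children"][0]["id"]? 525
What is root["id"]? 79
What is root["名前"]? "node_79"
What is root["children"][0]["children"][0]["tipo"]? "element"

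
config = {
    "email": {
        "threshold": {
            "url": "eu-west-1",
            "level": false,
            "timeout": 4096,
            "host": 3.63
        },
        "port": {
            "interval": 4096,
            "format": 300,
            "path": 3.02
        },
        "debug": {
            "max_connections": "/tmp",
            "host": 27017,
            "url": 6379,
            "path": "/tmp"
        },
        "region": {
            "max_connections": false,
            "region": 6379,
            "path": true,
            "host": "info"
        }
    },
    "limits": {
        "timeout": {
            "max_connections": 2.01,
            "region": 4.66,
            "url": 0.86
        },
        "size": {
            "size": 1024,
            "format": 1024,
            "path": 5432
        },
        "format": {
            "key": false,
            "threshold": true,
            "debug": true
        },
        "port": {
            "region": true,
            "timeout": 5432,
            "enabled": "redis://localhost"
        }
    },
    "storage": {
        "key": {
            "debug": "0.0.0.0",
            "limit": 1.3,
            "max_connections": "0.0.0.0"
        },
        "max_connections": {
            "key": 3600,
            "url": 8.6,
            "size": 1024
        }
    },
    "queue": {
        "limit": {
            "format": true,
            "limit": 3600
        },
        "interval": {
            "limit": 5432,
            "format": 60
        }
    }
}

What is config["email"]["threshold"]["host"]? 3.63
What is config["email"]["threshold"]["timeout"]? 4096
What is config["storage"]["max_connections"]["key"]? 3600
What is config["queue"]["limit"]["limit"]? 3600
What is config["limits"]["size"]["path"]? 5432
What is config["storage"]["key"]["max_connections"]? "0.0.0.0"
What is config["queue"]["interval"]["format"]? 60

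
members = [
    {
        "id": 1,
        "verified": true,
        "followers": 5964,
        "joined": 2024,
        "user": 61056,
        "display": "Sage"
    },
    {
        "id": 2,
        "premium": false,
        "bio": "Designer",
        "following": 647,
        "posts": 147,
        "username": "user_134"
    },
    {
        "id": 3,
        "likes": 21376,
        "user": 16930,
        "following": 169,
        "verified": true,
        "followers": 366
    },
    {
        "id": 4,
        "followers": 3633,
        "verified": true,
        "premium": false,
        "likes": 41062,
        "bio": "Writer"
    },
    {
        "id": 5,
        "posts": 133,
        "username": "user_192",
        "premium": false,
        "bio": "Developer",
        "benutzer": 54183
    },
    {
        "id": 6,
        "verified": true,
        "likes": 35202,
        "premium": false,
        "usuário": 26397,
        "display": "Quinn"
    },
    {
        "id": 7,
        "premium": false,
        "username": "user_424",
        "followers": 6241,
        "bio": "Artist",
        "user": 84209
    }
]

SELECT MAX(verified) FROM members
True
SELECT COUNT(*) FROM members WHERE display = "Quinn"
1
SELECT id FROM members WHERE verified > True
[]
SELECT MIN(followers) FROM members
366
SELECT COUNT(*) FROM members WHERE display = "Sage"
1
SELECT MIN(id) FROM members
1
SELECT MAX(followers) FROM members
6241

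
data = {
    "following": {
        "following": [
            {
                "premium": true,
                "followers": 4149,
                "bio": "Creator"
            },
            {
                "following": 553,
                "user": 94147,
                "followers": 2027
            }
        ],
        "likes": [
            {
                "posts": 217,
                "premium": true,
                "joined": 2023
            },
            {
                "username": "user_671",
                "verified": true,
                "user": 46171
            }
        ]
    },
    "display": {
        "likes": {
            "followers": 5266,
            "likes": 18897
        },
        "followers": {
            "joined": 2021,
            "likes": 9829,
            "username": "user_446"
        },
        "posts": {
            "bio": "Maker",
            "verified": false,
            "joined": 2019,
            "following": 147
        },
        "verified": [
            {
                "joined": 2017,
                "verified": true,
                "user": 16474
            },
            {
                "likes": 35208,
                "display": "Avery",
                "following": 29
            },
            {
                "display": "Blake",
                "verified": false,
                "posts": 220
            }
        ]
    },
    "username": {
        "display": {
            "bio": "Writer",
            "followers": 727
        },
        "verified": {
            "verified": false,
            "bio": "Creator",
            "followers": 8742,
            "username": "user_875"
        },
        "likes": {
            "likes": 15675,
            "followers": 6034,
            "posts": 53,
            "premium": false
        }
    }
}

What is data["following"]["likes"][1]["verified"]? True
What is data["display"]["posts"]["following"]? 147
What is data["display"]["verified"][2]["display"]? "Blake"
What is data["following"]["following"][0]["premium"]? True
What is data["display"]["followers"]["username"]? "user_446"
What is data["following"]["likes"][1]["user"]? 46171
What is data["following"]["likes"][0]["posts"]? 217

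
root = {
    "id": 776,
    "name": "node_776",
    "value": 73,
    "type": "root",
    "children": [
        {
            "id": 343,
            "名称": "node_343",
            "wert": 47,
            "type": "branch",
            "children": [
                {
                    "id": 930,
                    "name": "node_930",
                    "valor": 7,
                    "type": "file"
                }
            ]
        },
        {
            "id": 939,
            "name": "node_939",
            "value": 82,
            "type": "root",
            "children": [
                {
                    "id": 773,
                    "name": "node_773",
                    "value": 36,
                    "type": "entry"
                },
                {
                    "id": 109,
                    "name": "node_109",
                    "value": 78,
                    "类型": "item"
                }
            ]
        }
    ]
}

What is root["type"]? "root"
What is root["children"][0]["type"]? "branch"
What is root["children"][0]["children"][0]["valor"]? 7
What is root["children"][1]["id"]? 939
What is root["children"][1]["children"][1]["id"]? 109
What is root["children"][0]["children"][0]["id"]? 930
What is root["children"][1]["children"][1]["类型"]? "item"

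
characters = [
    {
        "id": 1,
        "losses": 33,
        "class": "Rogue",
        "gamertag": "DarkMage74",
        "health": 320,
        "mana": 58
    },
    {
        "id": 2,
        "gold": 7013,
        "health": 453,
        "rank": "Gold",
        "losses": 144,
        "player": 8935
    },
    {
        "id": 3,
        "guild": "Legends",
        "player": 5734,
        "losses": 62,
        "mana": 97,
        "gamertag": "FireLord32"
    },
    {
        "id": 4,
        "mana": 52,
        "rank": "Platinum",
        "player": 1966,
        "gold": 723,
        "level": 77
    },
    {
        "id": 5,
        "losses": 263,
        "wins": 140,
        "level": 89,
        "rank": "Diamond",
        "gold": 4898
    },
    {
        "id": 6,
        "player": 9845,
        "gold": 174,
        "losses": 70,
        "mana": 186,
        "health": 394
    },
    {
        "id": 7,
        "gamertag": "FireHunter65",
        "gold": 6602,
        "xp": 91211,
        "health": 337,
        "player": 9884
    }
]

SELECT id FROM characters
[1, 2, 3, 4, 5, 6, 7]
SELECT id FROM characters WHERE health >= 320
[1, 2, 6, 7]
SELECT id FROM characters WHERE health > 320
[2, 6, 7]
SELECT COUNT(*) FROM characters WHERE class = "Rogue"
1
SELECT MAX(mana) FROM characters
186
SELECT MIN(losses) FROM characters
33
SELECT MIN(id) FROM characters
1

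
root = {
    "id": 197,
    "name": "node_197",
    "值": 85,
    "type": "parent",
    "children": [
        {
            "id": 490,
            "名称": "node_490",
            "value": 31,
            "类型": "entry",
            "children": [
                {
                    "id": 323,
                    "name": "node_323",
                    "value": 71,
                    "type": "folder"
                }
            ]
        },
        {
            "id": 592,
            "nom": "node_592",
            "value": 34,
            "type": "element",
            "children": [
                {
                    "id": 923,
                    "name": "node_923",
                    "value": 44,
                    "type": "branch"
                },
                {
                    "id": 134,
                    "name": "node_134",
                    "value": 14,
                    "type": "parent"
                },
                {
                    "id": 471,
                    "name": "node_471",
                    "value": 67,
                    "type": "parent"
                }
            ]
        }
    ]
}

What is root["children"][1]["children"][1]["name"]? "node_134"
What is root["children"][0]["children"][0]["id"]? 323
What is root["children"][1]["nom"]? "node_592"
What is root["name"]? "node_197"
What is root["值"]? 85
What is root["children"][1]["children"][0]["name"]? "node_923"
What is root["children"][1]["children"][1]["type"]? "parent"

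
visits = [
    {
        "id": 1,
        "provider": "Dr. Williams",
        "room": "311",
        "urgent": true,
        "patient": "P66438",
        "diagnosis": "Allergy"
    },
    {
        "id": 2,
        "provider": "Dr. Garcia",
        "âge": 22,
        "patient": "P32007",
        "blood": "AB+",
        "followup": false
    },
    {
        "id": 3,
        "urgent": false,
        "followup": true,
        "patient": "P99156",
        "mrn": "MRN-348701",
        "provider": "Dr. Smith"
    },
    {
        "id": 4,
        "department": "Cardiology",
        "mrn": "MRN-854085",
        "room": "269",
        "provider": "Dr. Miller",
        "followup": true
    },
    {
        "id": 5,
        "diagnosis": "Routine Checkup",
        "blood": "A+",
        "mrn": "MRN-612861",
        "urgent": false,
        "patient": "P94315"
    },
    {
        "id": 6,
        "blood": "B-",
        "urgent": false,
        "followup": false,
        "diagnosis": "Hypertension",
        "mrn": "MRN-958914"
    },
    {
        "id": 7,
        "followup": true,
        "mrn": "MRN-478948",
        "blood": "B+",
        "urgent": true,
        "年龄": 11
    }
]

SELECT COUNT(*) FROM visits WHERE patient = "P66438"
1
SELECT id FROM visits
[1, 2, 3, 4, 5, 6, 7]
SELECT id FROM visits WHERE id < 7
[1, 2, 3, 4, 5, 6]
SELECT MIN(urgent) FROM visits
False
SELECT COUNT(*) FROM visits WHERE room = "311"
1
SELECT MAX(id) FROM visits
7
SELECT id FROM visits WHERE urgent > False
[1, 7]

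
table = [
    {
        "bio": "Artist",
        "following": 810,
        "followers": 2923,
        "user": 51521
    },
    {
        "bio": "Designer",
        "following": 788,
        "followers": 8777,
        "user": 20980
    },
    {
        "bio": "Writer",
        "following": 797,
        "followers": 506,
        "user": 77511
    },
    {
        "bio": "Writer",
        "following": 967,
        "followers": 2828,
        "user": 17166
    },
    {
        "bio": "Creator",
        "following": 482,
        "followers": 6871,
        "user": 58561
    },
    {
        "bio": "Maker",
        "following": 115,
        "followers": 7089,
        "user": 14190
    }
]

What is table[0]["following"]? 810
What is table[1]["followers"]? 8777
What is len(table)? 6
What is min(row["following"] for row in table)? 115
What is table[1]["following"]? 788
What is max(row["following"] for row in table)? 967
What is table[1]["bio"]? "Designer"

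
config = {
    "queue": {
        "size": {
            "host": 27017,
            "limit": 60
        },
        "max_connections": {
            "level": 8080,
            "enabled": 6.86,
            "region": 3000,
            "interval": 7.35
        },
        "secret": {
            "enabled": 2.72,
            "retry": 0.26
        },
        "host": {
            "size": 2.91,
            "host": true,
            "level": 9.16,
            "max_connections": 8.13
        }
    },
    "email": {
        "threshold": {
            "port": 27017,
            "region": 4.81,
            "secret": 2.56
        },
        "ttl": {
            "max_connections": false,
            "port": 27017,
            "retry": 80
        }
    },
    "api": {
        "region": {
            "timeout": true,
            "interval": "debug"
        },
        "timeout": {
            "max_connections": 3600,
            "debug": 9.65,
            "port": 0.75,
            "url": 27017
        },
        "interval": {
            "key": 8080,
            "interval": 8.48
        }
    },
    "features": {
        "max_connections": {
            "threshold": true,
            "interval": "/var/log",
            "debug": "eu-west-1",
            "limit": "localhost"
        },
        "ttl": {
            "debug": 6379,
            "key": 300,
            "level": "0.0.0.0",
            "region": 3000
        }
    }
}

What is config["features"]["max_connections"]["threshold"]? True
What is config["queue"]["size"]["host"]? 27017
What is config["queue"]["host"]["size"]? 2.91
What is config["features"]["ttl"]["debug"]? 6379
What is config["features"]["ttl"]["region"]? 3000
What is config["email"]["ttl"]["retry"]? 80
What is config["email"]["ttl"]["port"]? 27017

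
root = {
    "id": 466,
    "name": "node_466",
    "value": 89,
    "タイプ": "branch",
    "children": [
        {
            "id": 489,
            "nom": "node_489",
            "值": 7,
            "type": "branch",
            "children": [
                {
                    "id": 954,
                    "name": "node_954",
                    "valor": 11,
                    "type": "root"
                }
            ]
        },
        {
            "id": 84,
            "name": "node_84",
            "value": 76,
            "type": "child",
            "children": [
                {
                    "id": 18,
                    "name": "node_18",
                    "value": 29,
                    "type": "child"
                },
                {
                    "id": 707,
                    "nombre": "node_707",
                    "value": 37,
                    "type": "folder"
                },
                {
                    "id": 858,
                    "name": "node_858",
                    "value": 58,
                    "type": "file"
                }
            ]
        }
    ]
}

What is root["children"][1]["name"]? "node_84"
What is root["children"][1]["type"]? "child"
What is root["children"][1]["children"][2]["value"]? 58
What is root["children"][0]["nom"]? "node_489"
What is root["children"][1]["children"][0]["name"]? "node_18"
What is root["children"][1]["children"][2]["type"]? "file"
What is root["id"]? 466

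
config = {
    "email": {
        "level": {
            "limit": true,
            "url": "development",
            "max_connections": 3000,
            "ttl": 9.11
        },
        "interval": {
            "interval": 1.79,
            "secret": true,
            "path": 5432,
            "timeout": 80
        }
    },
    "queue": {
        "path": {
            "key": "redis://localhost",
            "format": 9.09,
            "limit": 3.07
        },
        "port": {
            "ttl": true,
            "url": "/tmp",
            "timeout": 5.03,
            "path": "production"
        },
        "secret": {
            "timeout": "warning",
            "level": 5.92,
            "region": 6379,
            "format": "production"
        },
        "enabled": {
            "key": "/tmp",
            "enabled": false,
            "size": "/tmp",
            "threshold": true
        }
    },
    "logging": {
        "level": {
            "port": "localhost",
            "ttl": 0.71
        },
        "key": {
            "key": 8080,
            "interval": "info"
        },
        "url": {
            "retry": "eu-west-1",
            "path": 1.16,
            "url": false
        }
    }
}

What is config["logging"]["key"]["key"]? 8080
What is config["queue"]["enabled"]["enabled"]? False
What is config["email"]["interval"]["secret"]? True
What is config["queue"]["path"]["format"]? 9.09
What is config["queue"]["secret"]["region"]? 6379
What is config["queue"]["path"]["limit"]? 3.07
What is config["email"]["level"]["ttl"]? 9.11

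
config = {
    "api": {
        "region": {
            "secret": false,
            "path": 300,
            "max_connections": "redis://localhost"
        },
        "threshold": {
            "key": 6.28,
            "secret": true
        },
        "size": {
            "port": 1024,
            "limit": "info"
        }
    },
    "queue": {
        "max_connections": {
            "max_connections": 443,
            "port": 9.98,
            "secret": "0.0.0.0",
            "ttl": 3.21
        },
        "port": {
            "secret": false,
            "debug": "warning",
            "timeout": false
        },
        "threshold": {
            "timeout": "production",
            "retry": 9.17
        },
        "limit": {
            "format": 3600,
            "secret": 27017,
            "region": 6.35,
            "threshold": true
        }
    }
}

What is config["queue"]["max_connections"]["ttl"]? 3.21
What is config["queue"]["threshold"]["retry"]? 9.17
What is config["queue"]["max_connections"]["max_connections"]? 443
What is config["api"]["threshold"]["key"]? 6.28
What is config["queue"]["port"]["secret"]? False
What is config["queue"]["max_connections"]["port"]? 9.98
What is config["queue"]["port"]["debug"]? "warning"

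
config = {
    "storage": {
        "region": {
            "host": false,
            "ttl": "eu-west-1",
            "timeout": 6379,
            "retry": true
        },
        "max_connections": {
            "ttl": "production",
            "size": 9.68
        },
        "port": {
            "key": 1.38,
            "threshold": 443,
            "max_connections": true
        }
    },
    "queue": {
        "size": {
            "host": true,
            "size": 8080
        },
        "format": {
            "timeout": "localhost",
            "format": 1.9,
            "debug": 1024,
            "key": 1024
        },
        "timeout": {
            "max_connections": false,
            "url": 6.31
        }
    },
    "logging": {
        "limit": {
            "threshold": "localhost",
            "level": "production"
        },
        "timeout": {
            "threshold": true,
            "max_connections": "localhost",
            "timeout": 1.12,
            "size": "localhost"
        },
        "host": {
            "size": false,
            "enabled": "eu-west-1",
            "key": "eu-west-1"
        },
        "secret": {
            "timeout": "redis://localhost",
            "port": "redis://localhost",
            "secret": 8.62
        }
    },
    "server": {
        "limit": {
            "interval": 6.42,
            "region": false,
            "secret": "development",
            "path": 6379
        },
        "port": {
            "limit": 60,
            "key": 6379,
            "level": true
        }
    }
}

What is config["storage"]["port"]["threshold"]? 443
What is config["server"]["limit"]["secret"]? "development"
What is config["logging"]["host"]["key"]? "eu-west-1"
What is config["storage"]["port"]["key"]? 1.38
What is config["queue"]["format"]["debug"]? 1024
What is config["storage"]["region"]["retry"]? True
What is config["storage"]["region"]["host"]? False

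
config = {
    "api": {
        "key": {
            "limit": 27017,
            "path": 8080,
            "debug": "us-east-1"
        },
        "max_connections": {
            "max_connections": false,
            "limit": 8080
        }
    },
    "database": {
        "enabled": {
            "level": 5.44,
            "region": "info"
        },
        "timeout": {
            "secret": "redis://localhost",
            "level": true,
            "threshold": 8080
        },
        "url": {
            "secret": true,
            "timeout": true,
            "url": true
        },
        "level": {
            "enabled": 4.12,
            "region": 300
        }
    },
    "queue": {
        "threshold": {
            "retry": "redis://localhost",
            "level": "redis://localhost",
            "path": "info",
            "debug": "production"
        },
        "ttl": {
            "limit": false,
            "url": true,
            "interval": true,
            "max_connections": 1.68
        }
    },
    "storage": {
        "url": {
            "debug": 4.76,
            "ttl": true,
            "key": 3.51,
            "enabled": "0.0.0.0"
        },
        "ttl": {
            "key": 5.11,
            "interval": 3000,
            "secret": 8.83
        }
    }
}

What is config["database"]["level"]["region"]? 300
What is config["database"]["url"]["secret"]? True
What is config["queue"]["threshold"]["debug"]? "production"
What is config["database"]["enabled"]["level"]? 5.44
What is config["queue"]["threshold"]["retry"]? "redis://localhost"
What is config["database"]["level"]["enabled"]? 4.12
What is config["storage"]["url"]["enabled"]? "0.0.0.0"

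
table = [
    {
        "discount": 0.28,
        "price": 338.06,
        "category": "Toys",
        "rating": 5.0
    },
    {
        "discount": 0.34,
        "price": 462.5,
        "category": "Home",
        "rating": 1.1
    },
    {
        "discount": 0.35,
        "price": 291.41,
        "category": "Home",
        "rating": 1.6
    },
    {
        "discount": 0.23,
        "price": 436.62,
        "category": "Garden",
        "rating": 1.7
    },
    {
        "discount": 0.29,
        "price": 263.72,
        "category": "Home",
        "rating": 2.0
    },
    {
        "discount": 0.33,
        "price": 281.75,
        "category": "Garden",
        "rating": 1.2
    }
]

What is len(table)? 6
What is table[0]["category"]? "Toys"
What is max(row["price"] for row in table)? 462.5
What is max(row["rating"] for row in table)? 5.0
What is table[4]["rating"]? 2.0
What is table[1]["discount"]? 0.34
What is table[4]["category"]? "Home"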